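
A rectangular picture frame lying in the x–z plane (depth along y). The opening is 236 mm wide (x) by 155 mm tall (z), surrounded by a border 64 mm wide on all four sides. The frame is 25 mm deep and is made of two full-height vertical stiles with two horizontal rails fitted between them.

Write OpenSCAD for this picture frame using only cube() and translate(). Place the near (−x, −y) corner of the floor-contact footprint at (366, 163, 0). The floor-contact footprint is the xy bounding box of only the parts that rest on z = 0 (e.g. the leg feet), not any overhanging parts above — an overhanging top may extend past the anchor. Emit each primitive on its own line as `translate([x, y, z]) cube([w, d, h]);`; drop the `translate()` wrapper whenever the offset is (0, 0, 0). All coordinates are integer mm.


translate([366, 163, 0]) cube([64, 25, 283]);
translate([666, 163, 0]) cube([64, 25, 283]);
translate([430, 163, 0]) cube([236, 25, 64]);
translate([430, 163, 219]) cube([236, 25, 64]);


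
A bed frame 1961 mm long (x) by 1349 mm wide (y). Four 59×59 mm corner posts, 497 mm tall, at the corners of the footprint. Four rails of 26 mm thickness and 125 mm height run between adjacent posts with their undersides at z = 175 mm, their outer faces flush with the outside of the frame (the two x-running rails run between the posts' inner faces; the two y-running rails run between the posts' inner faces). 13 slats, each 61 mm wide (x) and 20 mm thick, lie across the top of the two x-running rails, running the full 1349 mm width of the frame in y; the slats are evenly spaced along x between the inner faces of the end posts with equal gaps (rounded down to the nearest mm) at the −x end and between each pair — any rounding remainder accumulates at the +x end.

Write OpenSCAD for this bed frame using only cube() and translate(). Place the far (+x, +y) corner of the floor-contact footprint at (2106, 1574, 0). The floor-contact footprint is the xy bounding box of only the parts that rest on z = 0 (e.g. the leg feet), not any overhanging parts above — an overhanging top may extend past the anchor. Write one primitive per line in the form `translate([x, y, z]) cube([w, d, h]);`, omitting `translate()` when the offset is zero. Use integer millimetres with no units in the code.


translate([145, 225, 0]) cube([59, 59, 497]);
translate([145, 1515, 0]) cube([59, 59, 497]);
translate([2047, 225, 0]) cube([59, 59, 497]);
translate([2047, 1515, 0]) cube([59, 59, 497]);
translate([204, 225, 175]) cube([1843, 26, 125]);
translate([204, 1548, 175]) cube([1843, 26, 125]);
translate([145, 284, 175]) cube([26, 1231, 125]);
translate([2080, 284, 175]) cube([26, 1231, 125]);
translate([279, 225, 300]) cube([61, 1349, 20]);
translate([415, 225, 300]) cube([61, 1349, 20]);
translate([551, 225, 300]) cube([61, 1349, 20]);
translate([687, 225, 300]) cube([61, 1349, 20]);
translate([823, 225, 300]) cube([61, 1349, 20]);
translate([959, 225, 300]) cube([61, 1349, 20]);
translate([1095, 225, 300]) cube([61, 1349, 20]);
translate([1231, 225, 300]) cube([61, 1349, 20]);
translate([1367, 225, 300]) cube([61, 1349, 20]);
translate([1503, 225, 300]) cube([61, 1349, 20]);
translate([1639, 225, 300]) cube([61, 1349, 20]);
translate([1775, 225, 300]) cube([61, 1349, 20]);
translate([1911, 225, 300]) cube([61, 1349, 20]);


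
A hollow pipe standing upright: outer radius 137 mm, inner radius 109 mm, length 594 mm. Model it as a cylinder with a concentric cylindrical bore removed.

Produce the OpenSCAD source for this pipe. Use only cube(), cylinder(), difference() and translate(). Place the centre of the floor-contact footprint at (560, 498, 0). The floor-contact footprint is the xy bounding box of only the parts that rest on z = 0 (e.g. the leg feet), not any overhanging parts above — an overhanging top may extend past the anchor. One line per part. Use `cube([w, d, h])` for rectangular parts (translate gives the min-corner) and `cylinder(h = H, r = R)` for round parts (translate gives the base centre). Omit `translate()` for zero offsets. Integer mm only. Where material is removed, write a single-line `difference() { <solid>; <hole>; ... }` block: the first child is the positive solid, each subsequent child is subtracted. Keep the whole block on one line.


difference() { translate([560, 498, 0]) cylinder(h = 594, r = 137); translate([560, 498, 0]) cylinder(h = 594, r = 109); }


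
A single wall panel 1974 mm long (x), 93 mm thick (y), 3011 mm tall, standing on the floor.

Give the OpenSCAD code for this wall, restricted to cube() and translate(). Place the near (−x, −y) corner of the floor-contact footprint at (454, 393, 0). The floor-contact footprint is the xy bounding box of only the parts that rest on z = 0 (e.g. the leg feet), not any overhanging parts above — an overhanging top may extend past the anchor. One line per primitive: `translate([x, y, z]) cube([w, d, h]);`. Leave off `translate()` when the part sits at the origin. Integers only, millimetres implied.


translate([454, 393, 0]) cube([1974, 93, 3011]);


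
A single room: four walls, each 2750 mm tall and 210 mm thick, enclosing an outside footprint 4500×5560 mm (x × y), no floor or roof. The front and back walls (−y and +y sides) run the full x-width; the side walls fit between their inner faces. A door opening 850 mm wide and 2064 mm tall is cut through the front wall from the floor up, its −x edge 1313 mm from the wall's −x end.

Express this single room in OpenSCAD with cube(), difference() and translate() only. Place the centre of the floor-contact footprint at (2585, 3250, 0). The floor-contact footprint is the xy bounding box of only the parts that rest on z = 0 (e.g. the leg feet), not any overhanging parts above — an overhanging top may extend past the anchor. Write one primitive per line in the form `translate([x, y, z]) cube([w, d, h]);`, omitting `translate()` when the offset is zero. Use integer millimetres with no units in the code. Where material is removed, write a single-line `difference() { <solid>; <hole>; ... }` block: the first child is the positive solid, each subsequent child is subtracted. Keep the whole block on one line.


difference() { translate([335, 470, 0]) cube([4500, 210, 2750]); translate([1648, 470, 0]) cube([850, 210, 2064]); }
translate([335, 5820, 0]) cube([4500, 210, 2750]);
translate([335, 680, 0]) cube([210, 5140, 2750]);
translate([4625, 680, 0]) cube([210, 5140, 2750]);


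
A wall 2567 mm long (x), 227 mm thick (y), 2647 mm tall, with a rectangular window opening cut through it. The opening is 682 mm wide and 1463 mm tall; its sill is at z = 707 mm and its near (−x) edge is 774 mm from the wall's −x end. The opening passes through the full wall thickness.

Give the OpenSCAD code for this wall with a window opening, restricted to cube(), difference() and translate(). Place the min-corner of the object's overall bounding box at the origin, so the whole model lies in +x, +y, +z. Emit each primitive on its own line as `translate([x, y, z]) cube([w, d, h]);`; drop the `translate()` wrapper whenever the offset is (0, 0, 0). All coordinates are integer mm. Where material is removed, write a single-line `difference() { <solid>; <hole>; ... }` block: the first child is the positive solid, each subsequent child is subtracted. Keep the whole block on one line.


difference() { cube([2567, 227, 2647]); translate([774, 0, 707]) cube([682, 227, 1463]); }


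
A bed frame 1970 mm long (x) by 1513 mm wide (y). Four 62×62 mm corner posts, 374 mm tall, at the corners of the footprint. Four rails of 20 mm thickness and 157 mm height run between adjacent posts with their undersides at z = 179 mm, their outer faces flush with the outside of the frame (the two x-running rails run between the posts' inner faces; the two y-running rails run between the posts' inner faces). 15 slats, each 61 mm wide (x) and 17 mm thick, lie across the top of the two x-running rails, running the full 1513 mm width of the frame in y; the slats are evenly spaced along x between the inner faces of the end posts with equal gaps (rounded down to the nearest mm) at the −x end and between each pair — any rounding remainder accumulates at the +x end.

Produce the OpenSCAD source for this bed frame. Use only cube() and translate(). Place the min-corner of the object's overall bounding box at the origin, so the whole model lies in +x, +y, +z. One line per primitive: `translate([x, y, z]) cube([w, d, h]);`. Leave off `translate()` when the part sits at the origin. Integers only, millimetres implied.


// slat z = rail_z + rail_h = 179 + 157 = 336
// slat gap = ⌊(1846 − 15·61) / 16⌋ = 58
cube([62, 62, 374]);
translate([0, 1451, 0]) cube([62, 62, 374]);
translate([1908, 0, 0]) cube([62, 62, 374]);
translate([1908, 1451, 0]) cube([62, 62, 374]);
translate([62, 0, 179]) cube([1846, 20, 157]);
translate([62, 1493, 179]) cube([1846, 20, 157]);
translate([0, 62, 179]) cube([20, 1389, 157]);
translate([1950, 62, 179]) cube([20, 1389, 157]);
translate([120, 0, 336]) cube([61, 1513, 17]);
translate([239, 0, 336]) cube([61, 1513, 17]);
translate([358, 0, 336]) cube([61, 1513, 17]);
translate([477, 0, 336]) cube([61, 1513, 17]);
translate([596, 0, 336]) cube([61, 1513, 17]);
translate([715, 0, 336]) cube([61, 1513, 17]);
translate([834, 0, 336]) cube([61, 1513, 17]);
translate([953, 0, 336]) cube([61, 1513, 17]);
translate([1072, 0, 336]) cube([61, 1513, 17]);
translate([1191, 0, 336]) cube([61, 1513, 17]);
translate([1310, 0, 336]) cube([61, 1513, 17]);
translate([1429, 0, 336]) cube([61, 1513, 17]);
translate([1548, 0, 336]) cube([61, 1513, 17]);
translate([1667, 0, 336]) cube([61, 1513, 17]);
translate([1786, 0, 336]) cube([61, 1513, 17]);


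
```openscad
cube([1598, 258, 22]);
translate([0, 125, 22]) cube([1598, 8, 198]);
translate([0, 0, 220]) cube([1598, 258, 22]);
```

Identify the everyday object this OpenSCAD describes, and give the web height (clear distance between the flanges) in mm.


An I-beam. The web height is 198 mm.

Two wide flanges with a thin centred web — an I-beam. Overall 242 mm minus two 22 mm flanges gives a web of 242 − 2·22 = 198 mm.


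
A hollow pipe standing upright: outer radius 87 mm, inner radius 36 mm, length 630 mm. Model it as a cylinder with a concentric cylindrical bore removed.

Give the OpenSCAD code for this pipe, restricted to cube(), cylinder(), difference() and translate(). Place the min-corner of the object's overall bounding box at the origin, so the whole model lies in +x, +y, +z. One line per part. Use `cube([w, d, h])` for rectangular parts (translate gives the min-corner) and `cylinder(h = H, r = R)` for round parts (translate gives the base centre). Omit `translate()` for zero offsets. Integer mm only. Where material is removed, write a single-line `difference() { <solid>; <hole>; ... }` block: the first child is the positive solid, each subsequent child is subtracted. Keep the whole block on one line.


difference() { translate([87, 87, 0]) cylinder(h = 630, r = 87); translate([87, 87, 0]) cylinder(h = 630, r = 36); }


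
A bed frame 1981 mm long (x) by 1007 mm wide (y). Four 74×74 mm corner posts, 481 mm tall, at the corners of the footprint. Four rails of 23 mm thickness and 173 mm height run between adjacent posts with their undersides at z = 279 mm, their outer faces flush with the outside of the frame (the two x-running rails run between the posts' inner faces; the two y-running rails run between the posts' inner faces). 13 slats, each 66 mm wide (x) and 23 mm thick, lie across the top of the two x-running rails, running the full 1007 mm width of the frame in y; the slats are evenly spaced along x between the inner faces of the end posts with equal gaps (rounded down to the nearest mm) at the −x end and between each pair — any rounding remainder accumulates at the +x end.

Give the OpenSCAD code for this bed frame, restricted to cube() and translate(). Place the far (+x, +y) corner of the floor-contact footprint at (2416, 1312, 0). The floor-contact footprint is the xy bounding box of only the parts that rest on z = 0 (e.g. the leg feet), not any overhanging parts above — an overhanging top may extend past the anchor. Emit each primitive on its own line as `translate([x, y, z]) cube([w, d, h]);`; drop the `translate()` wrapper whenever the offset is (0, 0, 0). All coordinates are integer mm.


// slat z = rail_z + rail_h = 279 + 173 = 452
// slat gap = ⌊(1833 − 13·66) / 14⌋ = 69
translate([435, 305, 0]) cube([74, 74, 481]);
translate([435, 1238, 0]) cube([74, 74, 481]);
translate([2342, 305, 0]) cube([74, 74, 481]);
translate([2342, 1238, 0]) cube([74, 74, 481]);
translate([509, 305, 279]) cube([1833, 23, 173]);
translate([509, 1289, 279]) cube([1833, 23, 173]);
translate([435, 379, 279]) cube([23, 859, 173]);
translate([2393, 379, 279]) cube([23, 859, 173]);
translate([578, 305, 452]) cube([66, 1007, 23]);
translate([713, 305, 452]) cube([66, 1007, 23]);
translate([848, 305, 452]) cube([66, 1007, 23]);
translate([983, 305, 452]) cube([66, 1007, 23]);
translate([1118, 305, 452]) cube([66, 1007, 23]);
translate([1253, 305, 452]) cube([66, 1007, 23]);
translate([1388, 305, 452]) cube([66, 1007, 23]);
translate([1523, 305, 452]) cube([66, 1007, 23]);
translate([1658, 305, 452]) cube([66, 1007, 23]);
translate([1793, 305, 452]) cube([66, 1007, 23]);
translate([1928, 305, 452]) cube([66, 1007, 23]);
translate([2063, 305, 452]) cube([66, 1007, 23]);
translate([2198, 305, 452]) cube([66, 1007, 23]);


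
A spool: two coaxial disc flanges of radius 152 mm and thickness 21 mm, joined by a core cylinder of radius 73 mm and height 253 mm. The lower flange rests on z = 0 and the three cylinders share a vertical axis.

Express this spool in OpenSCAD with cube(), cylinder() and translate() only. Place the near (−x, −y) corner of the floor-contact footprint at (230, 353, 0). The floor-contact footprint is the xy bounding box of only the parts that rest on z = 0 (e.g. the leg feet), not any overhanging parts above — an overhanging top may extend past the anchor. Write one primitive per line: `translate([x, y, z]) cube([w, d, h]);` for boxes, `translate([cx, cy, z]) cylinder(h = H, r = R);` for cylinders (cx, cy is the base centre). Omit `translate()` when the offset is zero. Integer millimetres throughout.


translate([382, 505, 0]) cylinder(h = 21, r = 152);
translate([382, 505, 21]) cylinder(h = 253, r = 73);
translate([382, 505, 274]) cylinder(h = 21, r = 152);


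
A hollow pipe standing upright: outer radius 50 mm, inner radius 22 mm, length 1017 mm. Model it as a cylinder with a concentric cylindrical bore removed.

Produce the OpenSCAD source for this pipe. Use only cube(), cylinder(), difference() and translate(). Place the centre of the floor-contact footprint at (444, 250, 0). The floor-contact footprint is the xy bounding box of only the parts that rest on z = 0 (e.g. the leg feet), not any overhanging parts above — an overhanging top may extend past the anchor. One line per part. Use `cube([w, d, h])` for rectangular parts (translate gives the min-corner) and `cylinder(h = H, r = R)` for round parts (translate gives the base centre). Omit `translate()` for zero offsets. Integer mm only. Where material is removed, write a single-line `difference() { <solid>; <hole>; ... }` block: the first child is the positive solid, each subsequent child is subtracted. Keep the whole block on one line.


difference() { translate([444, 250, 0]) cylinder(h = 1017, r = 50); translate([444, 250, 0]) cylinder(h = 1017, r = 22); }


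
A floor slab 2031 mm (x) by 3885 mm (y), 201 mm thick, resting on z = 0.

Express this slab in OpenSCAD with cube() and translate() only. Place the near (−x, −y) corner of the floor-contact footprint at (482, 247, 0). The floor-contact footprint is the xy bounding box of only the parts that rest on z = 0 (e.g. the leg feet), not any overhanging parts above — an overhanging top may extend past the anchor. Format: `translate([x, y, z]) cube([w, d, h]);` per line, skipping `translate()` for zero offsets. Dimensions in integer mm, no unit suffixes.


translate([482, 247, 0]) cube([2031, 3885, 201]);


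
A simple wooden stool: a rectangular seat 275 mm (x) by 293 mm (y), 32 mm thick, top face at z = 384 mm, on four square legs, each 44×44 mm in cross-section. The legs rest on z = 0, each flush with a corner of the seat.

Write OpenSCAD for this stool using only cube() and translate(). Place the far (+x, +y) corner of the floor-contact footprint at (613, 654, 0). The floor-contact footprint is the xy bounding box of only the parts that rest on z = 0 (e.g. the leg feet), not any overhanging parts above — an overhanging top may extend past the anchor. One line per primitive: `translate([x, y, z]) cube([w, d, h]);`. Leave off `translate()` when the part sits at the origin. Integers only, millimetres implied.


translate([338, 361, 352]) cube([275, 293, 32]);
translate([338, 361, 0]) cube([44, 44, 352]);
translate([569, 361, 0]) cube([44, 44, 352]);
translate([338, 610, 0]) cube([44, 44, 352]);
translate([569, 610, 0]) cube([44, 44, 352]);


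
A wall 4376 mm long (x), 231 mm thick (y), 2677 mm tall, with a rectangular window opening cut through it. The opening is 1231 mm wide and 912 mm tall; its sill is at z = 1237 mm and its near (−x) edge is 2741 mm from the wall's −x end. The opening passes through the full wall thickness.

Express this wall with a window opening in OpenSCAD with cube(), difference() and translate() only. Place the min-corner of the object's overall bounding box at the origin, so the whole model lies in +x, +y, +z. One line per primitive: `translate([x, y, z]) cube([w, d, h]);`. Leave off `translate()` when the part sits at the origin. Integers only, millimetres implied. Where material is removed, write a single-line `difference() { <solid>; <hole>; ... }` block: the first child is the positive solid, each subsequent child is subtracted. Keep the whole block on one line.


difference() { cube([4376, 231, 2677]); translate([2741, 0, 1237]) cube([1231, 231, 912]); }


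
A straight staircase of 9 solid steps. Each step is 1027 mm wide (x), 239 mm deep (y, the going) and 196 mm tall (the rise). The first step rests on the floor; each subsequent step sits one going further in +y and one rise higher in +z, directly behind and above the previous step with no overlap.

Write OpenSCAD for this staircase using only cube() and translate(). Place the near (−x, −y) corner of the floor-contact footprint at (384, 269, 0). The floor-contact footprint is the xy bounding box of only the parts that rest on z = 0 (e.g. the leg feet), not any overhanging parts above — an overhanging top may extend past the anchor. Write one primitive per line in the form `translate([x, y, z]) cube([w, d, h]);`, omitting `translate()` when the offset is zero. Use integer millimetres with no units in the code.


translate([384, 269, 0]) cube([1027, 239, 196]);
translate([384, 508, 196]) cube([1027, 239, 196]);
translate([384, 747, 392]) cube([1027, 239, 196]);
translate([384, 986, 588]) cube([1027, 239, 196]);
translate([384, 1225, 784]) cube([1027, 239, 196]);
translate([384, 1464, 980]) cube([1027, 239, 196]);
translate([384, 1703, 1176]) cube([1027, 239, 196]);
translate([384, 1942, 1372]) cube([1027, 239, 196]);
translate([384, 2181, 1568]) cube([1027, 239, 196]);


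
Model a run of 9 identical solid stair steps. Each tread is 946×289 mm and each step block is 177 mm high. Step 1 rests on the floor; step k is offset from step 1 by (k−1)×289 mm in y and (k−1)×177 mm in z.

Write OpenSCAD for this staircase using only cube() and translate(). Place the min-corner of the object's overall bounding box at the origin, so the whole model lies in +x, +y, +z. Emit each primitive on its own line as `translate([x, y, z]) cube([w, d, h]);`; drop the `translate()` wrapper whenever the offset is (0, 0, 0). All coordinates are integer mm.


cube([946, 289, 177]);
translate([0, 289, 177]) cube([946, 289, 177]);
translate([0, 578, 354]) cube([946, 289, 177]);
translate([0, 867, 531]) cube([946, 289, 177]);
translate([0, 1156, 708]) cube([946, 289, 177]);
translate([0, 1445, 885]) cube([946, 289, 177]);
translate([0, 1734, 1062]) cube([946, 289, 177]);
translate([0, 2023, 1239]) cube([946, 289, 177]);
translate([0, 2312, 1416]) cube([946, 289, 177]);


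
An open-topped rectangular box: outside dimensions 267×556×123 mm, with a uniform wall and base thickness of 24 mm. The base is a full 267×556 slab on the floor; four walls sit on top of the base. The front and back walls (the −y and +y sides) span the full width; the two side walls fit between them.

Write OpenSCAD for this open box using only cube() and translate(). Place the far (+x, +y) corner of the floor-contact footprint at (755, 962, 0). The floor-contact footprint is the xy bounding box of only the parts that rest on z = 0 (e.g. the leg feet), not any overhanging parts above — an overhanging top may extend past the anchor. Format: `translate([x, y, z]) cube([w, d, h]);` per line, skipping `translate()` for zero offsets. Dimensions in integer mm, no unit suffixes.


translate([488, 406, 0]) cube([267, 556, 24]);
translate([488, 406, 24]) cube([267, 24, 99]);
translate([488, 938, 24]) cube([267, 24, 99]);
translate([488, 430, 24]) cube([24, 508, 99]);
translate([731, 430, 24]) cube([24, 508, 99]);


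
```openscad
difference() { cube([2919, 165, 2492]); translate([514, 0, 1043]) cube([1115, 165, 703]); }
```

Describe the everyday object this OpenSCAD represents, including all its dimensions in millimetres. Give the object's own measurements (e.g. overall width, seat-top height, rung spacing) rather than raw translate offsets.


A wall 2919 mm long (x), 165 mm thick (y), 2492 mm tall, with a rectangular window opening cut through it. The opening is 1115 mm wide and 703 mm tall; its sill is at z = 1043 mm and its near (−x) edge is 514 mm from the wall's −x end. The opening passes through the full wall thickness.


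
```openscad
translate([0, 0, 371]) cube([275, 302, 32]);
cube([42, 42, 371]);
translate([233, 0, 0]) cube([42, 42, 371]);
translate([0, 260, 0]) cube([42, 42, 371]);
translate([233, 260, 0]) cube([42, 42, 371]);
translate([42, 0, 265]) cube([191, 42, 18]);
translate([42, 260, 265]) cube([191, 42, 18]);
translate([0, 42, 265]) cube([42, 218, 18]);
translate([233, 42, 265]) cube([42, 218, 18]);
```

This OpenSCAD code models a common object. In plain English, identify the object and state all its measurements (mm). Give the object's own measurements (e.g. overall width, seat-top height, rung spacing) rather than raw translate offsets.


A four-legged stool. The seat is a 275×302×32 mm slab whose top surface is at z = 403 mm; four square legs, each 42×42 mm in cross-section, run from the floor (z = 0) to the underside of the seat, each flush with a corner of the seat. Four stretchers, 42 mm wide and 18 mm tall, connect adjacent legs with their undersides at z = 265 mm, each running between the inner faces of the legs it joins and aligned with the legs' outer faces on the other axis.


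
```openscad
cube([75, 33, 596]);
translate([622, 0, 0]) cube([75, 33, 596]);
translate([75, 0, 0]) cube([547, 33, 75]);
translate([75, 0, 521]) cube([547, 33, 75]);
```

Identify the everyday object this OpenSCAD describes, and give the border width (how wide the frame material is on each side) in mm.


A picture frame. The border width is 75 mm.

Four thin pieces enclosing a rectangular opening — a picture frame. The two full-height stiles are 596 mm tall; the top rail sits at z = 521 and is 75 mm tall, so the border above the opening is 596 − 521 = 75 mm, matching the stile x-width.


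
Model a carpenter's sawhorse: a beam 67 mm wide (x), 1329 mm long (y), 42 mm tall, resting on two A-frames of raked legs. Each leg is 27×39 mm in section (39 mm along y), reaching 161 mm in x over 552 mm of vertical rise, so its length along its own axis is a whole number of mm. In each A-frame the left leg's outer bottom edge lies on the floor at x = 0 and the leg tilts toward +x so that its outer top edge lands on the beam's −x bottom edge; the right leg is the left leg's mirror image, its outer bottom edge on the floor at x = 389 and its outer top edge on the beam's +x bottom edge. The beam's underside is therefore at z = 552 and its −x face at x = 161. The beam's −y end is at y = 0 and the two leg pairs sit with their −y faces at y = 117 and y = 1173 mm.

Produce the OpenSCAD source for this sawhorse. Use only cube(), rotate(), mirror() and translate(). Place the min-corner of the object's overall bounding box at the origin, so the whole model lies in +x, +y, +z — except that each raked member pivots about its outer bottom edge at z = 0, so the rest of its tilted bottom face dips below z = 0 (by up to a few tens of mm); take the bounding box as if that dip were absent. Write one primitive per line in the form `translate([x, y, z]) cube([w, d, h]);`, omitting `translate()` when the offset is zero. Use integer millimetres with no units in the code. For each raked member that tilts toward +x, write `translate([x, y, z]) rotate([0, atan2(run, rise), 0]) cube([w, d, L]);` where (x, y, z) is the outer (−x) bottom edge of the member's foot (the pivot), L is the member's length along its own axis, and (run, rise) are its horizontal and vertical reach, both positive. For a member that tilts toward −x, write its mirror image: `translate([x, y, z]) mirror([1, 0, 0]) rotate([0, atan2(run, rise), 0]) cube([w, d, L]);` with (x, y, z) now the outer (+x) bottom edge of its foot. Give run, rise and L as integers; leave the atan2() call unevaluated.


translate([161, 0, 552]) cube([67, 1329, 42]);
translate([0, 117, 0]) rotate([0, atan2(161, 552), 0]) cube([27, 39, 575]);
translate([389, 117, 0]) mirror([1, 0, 0]) rotate([0, atan2(161, 552), 0]) cube([27, 39, 575]);
translate([0, 1173, 0]) rotate([0, atan2(161, 552), 0]) cube([27, 39, 575]);
translate([389, 1173, 0]) mirror([1, 0, 0]) rotate([0, atan2(161, 552), 0]) cube([27, 39, 575]);


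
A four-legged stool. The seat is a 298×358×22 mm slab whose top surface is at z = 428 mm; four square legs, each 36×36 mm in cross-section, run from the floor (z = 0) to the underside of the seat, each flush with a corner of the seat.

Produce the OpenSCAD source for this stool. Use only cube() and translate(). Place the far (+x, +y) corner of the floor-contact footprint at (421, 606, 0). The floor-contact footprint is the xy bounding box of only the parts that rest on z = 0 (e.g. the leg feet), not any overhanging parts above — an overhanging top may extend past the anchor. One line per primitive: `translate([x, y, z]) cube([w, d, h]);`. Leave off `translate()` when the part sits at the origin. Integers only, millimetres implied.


// leg_h = 428 - 22 = 406
translate([123, 248, 406]) cube([298, 358, 22]);
translate([123, 248, 0]) cube([36, 36, 406]);
translate([385, 248, 0]) cube([36, 36, 406]);
translate([123, 570, 0]) cube([36, 36, 406]);
translate([385, 570, 0]) cube([36, 36, 406]);


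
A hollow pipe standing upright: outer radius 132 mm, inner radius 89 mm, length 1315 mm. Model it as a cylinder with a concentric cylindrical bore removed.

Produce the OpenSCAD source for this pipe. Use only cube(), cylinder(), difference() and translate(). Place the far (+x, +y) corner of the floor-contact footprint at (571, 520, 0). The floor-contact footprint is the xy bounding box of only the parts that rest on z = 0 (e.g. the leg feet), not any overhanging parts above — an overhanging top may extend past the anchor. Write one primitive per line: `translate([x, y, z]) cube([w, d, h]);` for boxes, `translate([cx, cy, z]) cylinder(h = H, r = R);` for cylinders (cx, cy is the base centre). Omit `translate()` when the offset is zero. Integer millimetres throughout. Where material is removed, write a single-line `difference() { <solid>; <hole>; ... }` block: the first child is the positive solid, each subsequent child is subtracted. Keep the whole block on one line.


difference() { translate([439, 388, 0]) cylinder(h = 1315, r = 132); translate([439, 388, 0]) cylinder(h = 1315, r = 89); }


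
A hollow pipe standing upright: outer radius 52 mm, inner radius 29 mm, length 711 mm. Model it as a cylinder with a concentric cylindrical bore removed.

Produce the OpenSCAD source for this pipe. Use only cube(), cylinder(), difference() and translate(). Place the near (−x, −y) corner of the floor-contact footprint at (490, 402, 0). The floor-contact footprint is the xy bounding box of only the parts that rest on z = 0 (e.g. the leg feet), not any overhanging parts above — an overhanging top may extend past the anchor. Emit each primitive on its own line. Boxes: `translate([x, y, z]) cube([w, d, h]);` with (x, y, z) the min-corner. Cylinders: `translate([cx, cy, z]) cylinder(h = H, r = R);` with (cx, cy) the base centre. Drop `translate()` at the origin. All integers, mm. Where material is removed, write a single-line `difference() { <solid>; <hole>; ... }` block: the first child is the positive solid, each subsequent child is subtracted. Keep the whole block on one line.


difference() { translate([542, 454, 0]) cylinder(h = 711, r = 52); translate([542, 454, 0]) cylinder(h = 711, r = 29); }


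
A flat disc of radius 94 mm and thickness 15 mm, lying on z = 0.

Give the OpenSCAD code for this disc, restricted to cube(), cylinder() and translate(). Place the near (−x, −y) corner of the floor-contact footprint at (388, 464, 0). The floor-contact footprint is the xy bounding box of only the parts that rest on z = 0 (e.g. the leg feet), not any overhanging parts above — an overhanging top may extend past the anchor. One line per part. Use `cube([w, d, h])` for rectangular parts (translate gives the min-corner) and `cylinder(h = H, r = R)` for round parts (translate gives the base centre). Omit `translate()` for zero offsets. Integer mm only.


translate([482, 558, 0]) cylinder(h = 15, r = 94);


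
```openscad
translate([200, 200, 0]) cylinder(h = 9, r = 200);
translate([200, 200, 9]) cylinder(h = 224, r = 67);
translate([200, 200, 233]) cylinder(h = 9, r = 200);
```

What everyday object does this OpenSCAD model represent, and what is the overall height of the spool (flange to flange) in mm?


A spool. The overall height is 242 mm.

Three coaxial cylinders, large–small–large — a spool. Two 9 mm flanges and a 224 mm core give 9 + 224 + 9 = 242 mm.


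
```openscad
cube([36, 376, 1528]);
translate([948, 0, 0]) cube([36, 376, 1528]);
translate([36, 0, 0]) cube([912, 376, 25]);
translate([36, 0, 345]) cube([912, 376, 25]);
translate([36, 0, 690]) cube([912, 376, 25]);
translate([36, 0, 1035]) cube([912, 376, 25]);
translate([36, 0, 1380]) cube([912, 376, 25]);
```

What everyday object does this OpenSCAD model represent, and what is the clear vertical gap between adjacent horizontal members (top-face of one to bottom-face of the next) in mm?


A bookshelf. The clear shelf gap is 320 mm.

Two tall side panels with 5 horizontal boards between them — a bookshelf. The first two shelf undersides are at z = 0 and z = 345; with shelf thickness 25, the clear gap is 345 − 0 − 25 = 320 mm.


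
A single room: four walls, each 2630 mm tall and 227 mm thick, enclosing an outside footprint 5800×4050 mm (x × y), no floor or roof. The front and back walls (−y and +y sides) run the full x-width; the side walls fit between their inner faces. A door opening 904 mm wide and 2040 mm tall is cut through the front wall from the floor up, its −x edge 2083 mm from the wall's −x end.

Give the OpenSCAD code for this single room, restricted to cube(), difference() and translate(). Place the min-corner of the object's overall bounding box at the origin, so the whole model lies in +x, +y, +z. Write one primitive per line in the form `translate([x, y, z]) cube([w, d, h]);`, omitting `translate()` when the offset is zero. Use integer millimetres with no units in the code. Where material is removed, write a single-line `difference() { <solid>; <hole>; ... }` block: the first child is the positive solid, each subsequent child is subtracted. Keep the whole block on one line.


difference() { cube([5800, 227, 2630]); translate([2083, 0, 0]) cube([904, 227, 2040]); }
translate([0, 3823, 0]) cube([5800, 227, 2630]);
translate([0, 227, 0]) cube([227, 3596, 2630]);
translate([5573, 227, 0]) cube([227, 3596, 2630]);


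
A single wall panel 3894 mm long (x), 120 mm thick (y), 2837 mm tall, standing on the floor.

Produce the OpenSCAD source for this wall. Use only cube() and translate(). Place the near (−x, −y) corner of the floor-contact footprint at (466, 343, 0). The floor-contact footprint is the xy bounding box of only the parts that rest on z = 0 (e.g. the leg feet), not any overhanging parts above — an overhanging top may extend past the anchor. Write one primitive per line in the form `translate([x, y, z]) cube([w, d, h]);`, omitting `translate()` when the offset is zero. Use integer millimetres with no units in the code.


translate([466, 343, 0]) cube([3894, 120, 2837]);


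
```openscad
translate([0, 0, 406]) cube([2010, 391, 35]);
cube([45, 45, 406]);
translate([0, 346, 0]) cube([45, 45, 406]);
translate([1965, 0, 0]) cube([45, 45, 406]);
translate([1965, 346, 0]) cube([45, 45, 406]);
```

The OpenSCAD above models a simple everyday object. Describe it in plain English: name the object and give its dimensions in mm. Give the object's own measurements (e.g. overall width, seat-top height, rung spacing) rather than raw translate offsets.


A long wooden bench with a 2010 mm (x) × 391 mm (y) seat, 35 mm thick, its top surface 441 mm above the floor. Four 45 mm square legs at the seat corners, flush with the edges, run from z = 0 to the seat underside.


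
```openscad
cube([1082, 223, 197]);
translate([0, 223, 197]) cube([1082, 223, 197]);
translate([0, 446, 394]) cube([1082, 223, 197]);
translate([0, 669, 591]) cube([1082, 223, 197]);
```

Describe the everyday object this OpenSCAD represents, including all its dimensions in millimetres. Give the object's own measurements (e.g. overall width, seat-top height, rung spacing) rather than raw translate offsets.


A straight staircase of 4 solid steps. Each step is 1082 mm wide (x), 223 mm deep (y, the going) and 197 mm tall (the rise). The first step rests on the floor; each subsequent step sits one going further in +y and one rise higher in +z, directly behind and above the previous step with no overlap.


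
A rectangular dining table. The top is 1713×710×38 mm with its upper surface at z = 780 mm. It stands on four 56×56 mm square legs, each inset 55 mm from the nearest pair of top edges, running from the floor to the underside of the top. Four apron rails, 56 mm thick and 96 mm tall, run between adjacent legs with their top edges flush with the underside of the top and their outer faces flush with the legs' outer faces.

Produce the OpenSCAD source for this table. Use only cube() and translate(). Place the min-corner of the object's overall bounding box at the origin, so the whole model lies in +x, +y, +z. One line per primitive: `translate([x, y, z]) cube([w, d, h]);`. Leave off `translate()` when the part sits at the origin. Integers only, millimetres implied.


translate([0, 0, 742]) cube([1713, 710, 38]);
translate([55, 55, 0]) cube([56, 56, 742]);
translate([1602, 55, 0]) cube([56, 56, 742]);
translate([55, 599, 0]) cube([56, 56, 742]);
translate([1602, 599, 0]) cube([56, 56, 742]);
translate([111, 55, 646]) cube([1491, 56, 96]);
translate([111, 599, 646]) cube([1491, 56, 96]);
translate([55, 111, 646]) cube([56, 488, 96]);
translate([1602, 111, 646]) cube([56, 488, 96]);


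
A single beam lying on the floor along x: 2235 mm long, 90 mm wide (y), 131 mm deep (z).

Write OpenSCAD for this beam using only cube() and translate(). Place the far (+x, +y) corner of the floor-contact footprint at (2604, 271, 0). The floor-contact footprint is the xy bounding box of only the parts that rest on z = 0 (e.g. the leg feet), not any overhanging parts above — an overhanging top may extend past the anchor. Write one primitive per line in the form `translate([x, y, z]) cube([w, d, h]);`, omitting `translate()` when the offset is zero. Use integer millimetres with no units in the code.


translate([369, 181, 0]) cube([2235, 90, 131]);


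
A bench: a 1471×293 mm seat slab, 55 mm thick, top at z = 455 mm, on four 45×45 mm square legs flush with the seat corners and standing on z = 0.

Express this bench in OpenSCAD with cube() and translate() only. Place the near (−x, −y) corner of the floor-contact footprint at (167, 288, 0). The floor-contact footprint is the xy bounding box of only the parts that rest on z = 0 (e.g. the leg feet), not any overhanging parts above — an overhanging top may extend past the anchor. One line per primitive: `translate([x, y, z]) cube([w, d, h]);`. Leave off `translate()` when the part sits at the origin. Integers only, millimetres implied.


translate([167, 288, 400]) cube([1471, 293, 55]);
translate([167, 288, 0]) cube([45, 45, 400]);
translate([167, 536, 0]) cube([45, 45, 400]);
translate([1593, 288, 0]) cube([45, 45, 400]);
translate([1593, 536, 0]) cube([45, 45, 400]);


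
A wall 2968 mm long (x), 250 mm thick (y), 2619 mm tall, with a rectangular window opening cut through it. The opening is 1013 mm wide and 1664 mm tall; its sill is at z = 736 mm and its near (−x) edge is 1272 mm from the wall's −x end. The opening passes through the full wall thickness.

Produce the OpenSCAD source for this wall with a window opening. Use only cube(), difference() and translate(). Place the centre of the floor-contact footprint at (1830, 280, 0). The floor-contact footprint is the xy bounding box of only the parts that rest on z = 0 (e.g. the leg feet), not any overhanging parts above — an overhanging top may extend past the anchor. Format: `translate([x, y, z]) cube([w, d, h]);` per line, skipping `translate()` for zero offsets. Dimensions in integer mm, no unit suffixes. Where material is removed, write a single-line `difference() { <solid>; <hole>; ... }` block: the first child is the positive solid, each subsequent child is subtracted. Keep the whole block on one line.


difference() { translate([346, 155, 0]) cube([2968, 250, 2619]); translate([1618, 155, 736]) cube([1013, 250, 1664]); }


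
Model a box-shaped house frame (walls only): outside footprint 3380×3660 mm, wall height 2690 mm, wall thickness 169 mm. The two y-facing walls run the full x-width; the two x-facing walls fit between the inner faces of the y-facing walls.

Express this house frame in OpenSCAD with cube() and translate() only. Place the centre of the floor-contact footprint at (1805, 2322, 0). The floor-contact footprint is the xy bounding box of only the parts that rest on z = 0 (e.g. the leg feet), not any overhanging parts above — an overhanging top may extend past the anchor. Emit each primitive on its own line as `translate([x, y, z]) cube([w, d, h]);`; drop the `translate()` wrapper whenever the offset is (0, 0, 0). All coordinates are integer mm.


translate([115, 492, 0]) cube([3380, 169, 2690]);
translate([115, 3983, 0]) cube([3380, 169, 2690]);
translate([115, 661, 0]) cube([169, 3322, 2690]);
translate([3326, 661, 0]) cube([169, 3322, 2690]);


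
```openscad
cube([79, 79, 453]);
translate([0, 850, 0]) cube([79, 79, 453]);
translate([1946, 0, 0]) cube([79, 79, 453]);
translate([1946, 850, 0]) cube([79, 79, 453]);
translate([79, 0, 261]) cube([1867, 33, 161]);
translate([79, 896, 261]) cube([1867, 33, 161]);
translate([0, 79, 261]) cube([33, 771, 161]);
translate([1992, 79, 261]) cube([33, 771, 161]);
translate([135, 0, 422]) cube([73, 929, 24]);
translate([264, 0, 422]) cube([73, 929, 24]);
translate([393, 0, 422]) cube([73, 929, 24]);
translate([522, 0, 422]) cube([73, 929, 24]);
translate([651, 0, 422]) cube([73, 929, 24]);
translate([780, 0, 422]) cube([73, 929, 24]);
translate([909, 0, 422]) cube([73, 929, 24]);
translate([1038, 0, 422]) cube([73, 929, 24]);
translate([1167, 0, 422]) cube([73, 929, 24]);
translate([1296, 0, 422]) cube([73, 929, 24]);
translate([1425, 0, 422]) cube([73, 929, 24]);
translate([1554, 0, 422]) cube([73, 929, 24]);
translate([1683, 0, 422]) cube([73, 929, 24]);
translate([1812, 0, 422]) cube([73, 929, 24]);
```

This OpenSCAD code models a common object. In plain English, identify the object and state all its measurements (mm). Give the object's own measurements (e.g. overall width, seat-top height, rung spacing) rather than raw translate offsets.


A bed frame 2025 mm long (x) by 929 mm wide (y). Four 79×79 mm corner posts, 453 mm tall, at the corners of the footprint. Four rails of 33 mm thickness and 161 mm height run between adjacent posts with their undersides at z = 261 mm, their outer faces flush with the outside of the frame (the two x-running rails run between the posts' inner faces; the two y-running rails run between the posts' inner faces). 14 slats, each 73 mm wide (x) and 24 mm thick, lie across the top of the two x-running rails, running the full 929 mm width of the frame in y; along x they sit between the end posts with a 56 mm gap after the −x posts and between neighbouring slats, leaving 61 mm before the +x posts.
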